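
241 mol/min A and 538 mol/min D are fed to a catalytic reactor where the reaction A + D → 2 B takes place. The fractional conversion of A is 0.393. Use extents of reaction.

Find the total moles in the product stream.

A reacted = 0.393 × 241 = 94.71 mol/min; ν_A = −1, so ξ = 94.71/1 = 94.71 mol/min.
Outlet amounts (n = n₀ + ν ξ):
  A: 241 − 1(94.71) = 146.3
  D: 538 − 1(94.71) = 443.3
  B: 0 + 2(94.71) = 189.4
Total out = 146.3 + 443.3 + 189.4 = 779 mol/min.

779 mol/min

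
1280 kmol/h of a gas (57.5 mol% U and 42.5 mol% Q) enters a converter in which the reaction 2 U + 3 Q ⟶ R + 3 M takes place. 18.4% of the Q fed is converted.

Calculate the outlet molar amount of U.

669 kmol/h

Q reacted = 0.184 × 544 = 100.1 kmol/h; ν_Q = −3, so ξ = 100.1/3 = 33.37 kmol/h.
Outlet amounts (n = n₀ + ν ξ):
  U: 736 − 2(33.37) = 669.3
  Q: 544 − 3(33.37) = 443.9
  R: 0 + 1(33.37) = 33.37
  M: 0 + 3(33.37) = 100.1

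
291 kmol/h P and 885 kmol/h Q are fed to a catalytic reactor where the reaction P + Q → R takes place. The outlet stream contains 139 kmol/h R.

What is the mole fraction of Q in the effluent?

For R: n = n₀ + 1ξ → 139 = 0 + 1ξ, giving ξ = 139 kmol/h.
Outlet amounts (n = n₀ + ν ξ):
  P: 291 − 1(139) = 152
  Q: 885 − 1(139) = 746
  R: 0 + 1(139) = 139
Total out = 1037 kmol/h; y_Q = 746 / 1037 = 0.7194.

0.719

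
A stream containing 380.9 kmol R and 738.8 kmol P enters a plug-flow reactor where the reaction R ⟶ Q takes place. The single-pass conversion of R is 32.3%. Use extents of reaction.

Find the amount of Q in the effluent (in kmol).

123 kmol

R reacted = 0.323 × 380.9 = 123 kmol; ν_R = −1, so ξ = 123/1 = 123 kmol.
Outlet amounts (n = n₀ + ν ξ):
  R: 380.9 − 1(123) = 257.9
  Q: 0 + 1(123) = 123
  P: 738.8 (inert)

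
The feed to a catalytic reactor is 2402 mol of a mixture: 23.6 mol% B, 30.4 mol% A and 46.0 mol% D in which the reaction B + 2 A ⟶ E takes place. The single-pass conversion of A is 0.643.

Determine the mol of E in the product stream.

235 mol

A reacted = 0.643 × 730.2 = 469.5 mol; ν_A = −2, so ξ = 469.5/2 = 234.8 mol.
Outlet amounts (n = n₀ + ν ξ):
  B: 566.9 − 1(234.8) = 332.1
  A: 730.2 − 2(234.8) = 260.7
  E: 0 + 1(234.8) = 234.8
  D: 1105 (inert)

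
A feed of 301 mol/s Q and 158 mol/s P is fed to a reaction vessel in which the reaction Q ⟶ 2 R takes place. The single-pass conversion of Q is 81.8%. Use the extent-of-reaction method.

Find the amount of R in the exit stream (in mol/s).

Q reacted = 0.818 × 301 = 246.2 mol/s; ν_Q = −1, so ξ = 246.2/1 = 246.2 mol/s.
Outlet amounts (n = n₀ + ν ξ):
  Q: 301 − 1(246.2) = 54.78
  R: 0 + 2(246.2) = 492.4
  P: 158 (inert)

492 mol/s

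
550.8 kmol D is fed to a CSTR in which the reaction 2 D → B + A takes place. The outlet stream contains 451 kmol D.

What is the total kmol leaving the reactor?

For D: n = n₀ − 2ξ → 451 = 550.8 − 2ξ, giving ξ = 49.9 kmol.
Outlet amounts (n = n₀ + ν ξ):
  D: 550.8 − 2(49.9) = 451
  B: 0 + 1(49.9) = 49.9
  A: 0 + 1(49.9) = 49.9
Total out = 451 + 49.9 + 49.9 = 550.8 kmol.

551 kmol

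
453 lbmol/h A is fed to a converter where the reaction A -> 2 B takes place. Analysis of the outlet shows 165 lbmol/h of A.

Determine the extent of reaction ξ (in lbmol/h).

ξ = 288 lbmol/h

For A: n = n₀ − 1ξ → 165 = 453 − 1ξ, giving ξ = 288 lbmol/h.
Outlet amounts (n = n₀ + ν ξ):
  A: 453 − 1(288) = 165
  B: 0 + 2(288) = 576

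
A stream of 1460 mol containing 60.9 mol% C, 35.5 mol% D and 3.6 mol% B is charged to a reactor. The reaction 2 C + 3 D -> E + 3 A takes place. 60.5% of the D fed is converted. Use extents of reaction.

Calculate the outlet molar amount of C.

680 mol

D reacted = 0.605 × 518.3 = 313.6 mol; ν_D = −3, so ξ = 313.6/3 = 104.5 mol.
Outlet amounts (n = n₀ + ν ξ):
  C: 889.1 − 2(104.5) = 680.1
  D: 518.3 − 3(104.5) = 204.7
  E: 0 + 1(104.5) = 104.5
  A: 0 + 3(104.5) = 313.6
  B: 52.56 (inert)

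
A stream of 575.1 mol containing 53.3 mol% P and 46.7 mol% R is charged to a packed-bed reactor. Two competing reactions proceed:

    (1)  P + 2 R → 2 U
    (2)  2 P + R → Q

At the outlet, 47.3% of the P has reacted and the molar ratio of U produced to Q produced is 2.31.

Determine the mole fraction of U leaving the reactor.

0.247

Conversion of P: P consumed = 0.473 × 306.5 = 145 mol = 1ξ₁ + 2ξ₂.
Selectivity: 2ξ₁ / (1ξ₂) = 2.31 → ξ₁ = 1.155 ξ₂.
Substitute: (1·1.155 + 2) ξ₂ = 145 → ξ₂ = 45.95 mol, ξ₁ = 53.08 mol.
Outlet amounts (n = n₀ + Σ ν·ξ):
  P: 306.5 − 1(53.08) − 2(45.95) = 161.5
  R: 268.6 − 2(53.08) − 1(45.95) = 116.5
  U: 0 + 2(53.08) = 106.2
  Q: 0 + 1(45.95) = 45.95
Total out = 430.1 mol; y_U = 106.2 / 430.1 = 0.2468.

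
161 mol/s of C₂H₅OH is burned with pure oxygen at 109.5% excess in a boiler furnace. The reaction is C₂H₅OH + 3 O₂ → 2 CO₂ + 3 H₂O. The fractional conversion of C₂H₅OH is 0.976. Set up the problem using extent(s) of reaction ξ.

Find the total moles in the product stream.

1330 mol/s

Stoichiometric O₂ = 3 × 161 = 483 mol/s; O₂ fed = 483 × 2.095 = 1012 mol/s.
Fuel reacted = 0.976 × 161 → ξ = 157.1 mol/s.
Outlet (n = n₀ + ν ξ):
  C₂H₅OH: 161 − 1(157.1) = 3.864
  O₂: 1012 − 3(157.1) = 540.5
  CO₂: 0 + 2(157.1) = 314.3
  H₂O: 0 + 3(157.1) = 471.4
Total out = 3.864 + 540.5 + 314.3 + 471.4 = 1330 mol/s.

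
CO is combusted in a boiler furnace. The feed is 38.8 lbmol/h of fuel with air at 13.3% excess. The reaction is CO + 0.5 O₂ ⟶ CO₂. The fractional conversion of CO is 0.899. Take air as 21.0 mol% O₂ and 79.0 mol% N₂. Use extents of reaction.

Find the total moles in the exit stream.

126 lbmol/h

Stoichiometric O₂ = 0.5 × 38.8 = 19.4 lbmol/h; O₂ fed = 19.4 × 1.133 = 21.98 lbmol/h.
N₂ fed = 21.98 × 79/21 = 82.69 lbmol/h.
Fuel reacted = 0.899 × 38.8 → ξ = 34.88 lbmol/h.
Outlet (n = n₀ + ν ξ):
  CO: 38.8 − 1(34.88) = 3.919
  O₂: 21.98 − 0.5(34.88) = 4.54
  N₂: 82.69 (inert)
  CO₂: 0 + 1(34.88) = 34.88
Total out = 3.919 + 4.54 + 82.69 + 34.88 = 126 lbmol/h.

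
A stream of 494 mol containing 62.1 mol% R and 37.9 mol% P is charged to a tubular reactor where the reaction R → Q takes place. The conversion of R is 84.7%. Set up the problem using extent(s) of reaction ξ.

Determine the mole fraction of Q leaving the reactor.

0.526

R reacted = 0.847 × 306.8 = 259.8 mol; ν_R = −1, so ξ = 259.8/1 = 259.8 mol.
Outlet amounts (n = n₀ + ν ξ):
  R: 306.8 − 1(259.8) = 46.94
  Q: 0 + 1(259.8) = 259.8
  P: 187.2 (inert)
Total out = 494 mol; y_Q = 259.8 / 494 = 0.526.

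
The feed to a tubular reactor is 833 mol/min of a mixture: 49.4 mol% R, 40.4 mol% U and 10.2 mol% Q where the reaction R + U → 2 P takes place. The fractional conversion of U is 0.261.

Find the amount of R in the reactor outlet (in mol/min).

324 mol/min

U reacted = 0.261 × 336.5 = 87.83 mol/min; ν_U = −1, so ξ = 87.83/1 = 87.83 mol/min.
Outlet amounts (n = n₀ + ν ξ):
  R: 411.5 − 1(87.83) = 323.7
  U: 336.5 − 1(87.83) = 248.7
  P: 0 + 2(87.83) = 175.7
  Q: 84.97 (inert)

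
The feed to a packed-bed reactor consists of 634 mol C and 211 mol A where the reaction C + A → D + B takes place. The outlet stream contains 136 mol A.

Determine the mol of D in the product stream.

For A: n = n₀ − 1ξ → 136 = 211 − 1ξ, giving ξ = 75 mol.
Outlet amounts (n = n₀ + ν ξ):
  C: 634 − 1(75) = 559
  A: 211 − 1(75) = 136
  D: 0 + 1(75) = 75
  B: 0 + 1(75) = 75

75 mol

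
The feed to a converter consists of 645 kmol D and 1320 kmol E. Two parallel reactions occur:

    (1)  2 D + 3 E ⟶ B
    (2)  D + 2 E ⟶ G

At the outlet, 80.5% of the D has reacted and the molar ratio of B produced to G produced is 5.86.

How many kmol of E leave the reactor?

Conversion of D: D consumed = 0.805 × 645 = 519.2 kmol = 2ξ₁ + 1ξ₂.
Selectivity: 1ξ₁ / (1ξ₂) = 5.86 → ξ₁ = 5.86 ξ₂.
Substitute: (2·5.86 + 1) ξ₂ = 519.2 → ξ₂ = 40.82 kmol, ξ₁ = 239.2 kmol.
Outlet amounts (n = n₀ + Σ ν·ξ):
  D: 645 − 2(239.2) − 1(40.82) = 125.8
  E: 1320 − 3(239.2) − 2(40.82) = 520.8
  B: 0 + 1(239.2) = 239.2
  G: 0 + 1(40.82) = 40.82

521 kmol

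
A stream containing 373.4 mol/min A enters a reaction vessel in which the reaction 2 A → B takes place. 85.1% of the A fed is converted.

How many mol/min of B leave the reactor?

159 mol/min

A reacted = 0.851 × 373.4 = 317.8 mol/min; ν_A = −2, so ξ = 317.8/2 = 158.9 mol/min.
Outlet amounts (n = n₀ + ν ξ):
  A: 373.4 − 2(158.9) = 55.64
  B: 0 + 1(158.9) = 158.9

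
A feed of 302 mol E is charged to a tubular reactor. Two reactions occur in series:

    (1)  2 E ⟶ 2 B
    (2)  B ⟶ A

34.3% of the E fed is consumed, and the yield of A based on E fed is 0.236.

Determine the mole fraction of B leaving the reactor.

0.107

Conversion of E: E consumed = 2ξ₁ = 0.343 × 302 → ξ₁ = 51.79 mol.
Yield of A: 1ξ₂ / 302 = 0.236 → ξ₂ = 71.27 mol.
Outlet amounts (n = n₀ + Σ ν·ξ):
  E: 302 − 2(51.79) = 198.4
  B: 0 + 2(51.79) − 1(71.27) = 32.31
  A: 0 + 1(71.27) = 71.27
Total out = 302 mol; y_B = 32.31 / 302 = 0.107.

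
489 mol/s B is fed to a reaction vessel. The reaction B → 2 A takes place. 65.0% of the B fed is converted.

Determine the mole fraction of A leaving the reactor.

B reacted = 0.65 × 489 = 317.9 mol/s; ν_B = −1, so ξ = 317.9/1 = 317.9 mol/s.
Outlet amounts (n = n₀ + ν ξ):
  B: 489 − 1(317.9) = 171.1
  A: 0 + 2(317.9) = 635.7
Total out = 806.9 mol/s; y_A = 635.7 / 806.9 = 0.7879.

0.788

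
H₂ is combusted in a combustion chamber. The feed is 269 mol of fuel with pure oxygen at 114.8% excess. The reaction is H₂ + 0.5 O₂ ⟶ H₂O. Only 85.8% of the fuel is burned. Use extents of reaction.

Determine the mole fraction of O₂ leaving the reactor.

0.392

Stoichiometric O₂ = 0.5 × 269 = 134.5 mol; O₂ fed = 134.5 × 2.148 = 288.9 mol.
Fuel reacted = 0.858 × 269 → ξ = 230.8 mol.
Outlet (n = n₀ + ν ξ):
  H₂: 269 − 1(230.8) = 38.2
  O₂: 288.9 − 0.5(230.8) = 173.5
  H₂O: 0 + 1(230.8) = 230.8
Total out = 442.5 mol; y_O₂ = 173.5 / 442.5 = 0.3921.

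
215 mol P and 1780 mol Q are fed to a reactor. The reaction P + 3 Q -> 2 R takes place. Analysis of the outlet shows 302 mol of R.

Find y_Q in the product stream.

0.784

For R: n = n₀ + 2ξ → 302 = 0 + 2ξ, giving ξ = 151 mol.
Outlet amounts (n = n₀ + ν ξ):
  P: 215 − 1(151) = 64
  Q: 1780 − 3(151) = 1327
  R: 0 + 2(151) = 302
Total out = 1693 mol; y_Q = 1327 / 1693 = 0.7838.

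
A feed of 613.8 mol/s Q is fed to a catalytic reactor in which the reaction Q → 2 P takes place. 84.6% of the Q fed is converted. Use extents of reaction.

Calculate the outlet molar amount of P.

1040 mol/s

Q reacted = 0.846 × 613.8 = 519.3 mol/s; ν_Q = −1, so ξ = 519.3/1 = 519.3 mol/s.
Outlet amounts (n = n₀ + ν ξ):
  Q: 613.8 − 1(519.3) = 94.53
  P: 0 + 2(519.3) = 1039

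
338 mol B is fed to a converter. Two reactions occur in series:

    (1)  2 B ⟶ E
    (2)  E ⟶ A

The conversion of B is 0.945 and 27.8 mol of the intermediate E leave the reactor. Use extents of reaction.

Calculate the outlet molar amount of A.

132 mol

Conversion of B: B consumed = 2ξ₁ = 0.945 × 338 → ξ₁ = 159.7 mol.
E balance: n_E = 0 + 1ξ₁ − 1ξ₂ = 27.8 → ξ₂ = (1·159.7 − 27.8)/1 = 131.9 mol.
Outlet amounts (n = n₀ + Σ ν·ξ):
  B: 338 − 2(159.7) = 18.59
  E: 0 + 1(159.7) − 1(131.9) = 27.8
  A: 0 + 1(131.9) = 131.9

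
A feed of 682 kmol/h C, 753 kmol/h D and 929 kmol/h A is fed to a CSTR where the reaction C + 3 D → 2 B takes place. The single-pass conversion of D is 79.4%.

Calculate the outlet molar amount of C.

D reacted = 0.794 × 753 = 597.9 kmol/h; ν_D = −3, so ξ = 597.9/3 = 199.3 kmol/h.
Outlet amounts (n = n₀ + ν ξ):
  C: 682 − 1(199.3) = 482.7
  D: 753 − 3(199.3) = 155.1
  B: 0 + 2(199.3) = 398.6
  A: 929 (inert)

483 kmol/h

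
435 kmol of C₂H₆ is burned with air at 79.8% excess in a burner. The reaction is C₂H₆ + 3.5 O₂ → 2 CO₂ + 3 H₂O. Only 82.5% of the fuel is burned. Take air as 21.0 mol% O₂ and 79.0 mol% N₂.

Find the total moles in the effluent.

13600 kmol

Stoichiometric O₂ = 3.5 × 435 = 1522 kmol; O₂ fed = 1522 × 1.798 = 2737 kmol.
N₂ fed = 2737 × 79/21 = 10300 kmol.
Fuel reacted = 0.825 × 435 → ξ = 358.9 kmol.
Outlet (n = n₀ + ν ξ):
  C₂H₆: 435 − 1(358.9) = 76.12
  O₂: 2737 − 3.5(358.9) = 1481
  N₂: 10300 (inert)
  CO₂: 0 + 2(358.9) = 717.8
  H₂O: 0 + 3(358.9) = 1077
Total out = 76.12 + 1481 + 10300 + 717.8 + 1077 = 13650 kmol.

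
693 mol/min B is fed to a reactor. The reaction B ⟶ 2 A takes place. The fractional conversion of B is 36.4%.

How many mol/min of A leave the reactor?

B reacted = 0.364 × 693 = 252.3 mol/min; ν_B = −1, so ξ = 252.3/1 = 252.3 mol/min.
Outlet amounts (n = n₀ + ν ξ):
  B: 693 − 1(252.3) = 440.7
  A: 0 + 2(252.3) = 504.5

505 mol/min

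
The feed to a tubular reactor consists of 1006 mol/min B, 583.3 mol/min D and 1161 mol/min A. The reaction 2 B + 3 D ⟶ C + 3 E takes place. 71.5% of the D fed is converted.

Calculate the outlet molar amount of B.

728 mol/min

D reacted = 0.715 × 583.3 = 417.1 mol/min; ν_D = −3, so ξ = 417.1/3 = 139 mol/min.
Outlet amounts (n = n₀ + ν ξ):
  B: 1006 − 2(139) = 728
  D: 583.3 − 3(139) = 166.2
  C: 0 + 1(139) = 139
  E: 0 + 3(139) = 417.1
  A: 1161 (inert)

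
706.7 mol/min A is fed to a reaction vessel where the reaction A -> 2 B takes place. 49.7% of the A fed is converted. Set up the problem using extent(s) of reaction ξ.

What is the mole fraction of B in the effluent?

0.664

A reacted = 0.497 × 706.7 = 351.2 mol/min; ν_A = −1, so ξ = 351.2/1 = 351.2 mol/min.
Outlet amounts (n = n₀ + ν ξ):
  A: 706.7 − 1(351.2) = 355.5
  B: 0 + 2(351.2) = 702.5
Total out = 1058 mol/min; y_B = 702.5 / 1058 = 0.664.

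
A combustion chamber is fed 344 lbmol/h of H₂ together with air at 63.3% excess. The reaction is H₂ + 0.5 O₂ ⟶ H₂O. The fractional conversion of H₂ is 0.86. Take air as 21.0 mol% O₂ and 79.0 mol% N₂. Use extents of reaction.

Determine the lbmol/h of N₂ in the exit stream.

Stoichiometric O₂ = 0.5 × 344 = 172 lbmol/h; O₂ fed = 172 × 1.633 = 280.9 lbmol/h.
N₂ fed = 280.9 × 79/21 = 1057 lbmol/h.
Fuel reacted = 0.86 × 344 → ξ = 295.8 lbmol/h.
Outlet (n = n₀ + ν ξ):
  H₂: 344 − 1(295.8) = 48.16
  O₂: 280.9 − 0.5(295.8) = 133
  N₂: 1057 (inert)
  H₂O: 0 + 1(295.8) = 295.8

1060 lbmol/h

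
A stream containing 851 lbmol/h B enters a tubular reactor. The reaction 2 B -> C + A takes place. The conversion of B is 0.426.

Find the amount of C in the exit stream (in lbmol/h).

B reacted = 0.426 × 851 = 362.5 lbmol/h; ν_B = −2, so ξ = 362.5/2 = 181.3 lbmol/h.
Outlet amounts (n = n₀ + ν ξ):
  B: 851 − 2(181.3) = 488.5
  C: 0 + 1(181.3) = 181.3
  A: 0 + 1(181.3) = 181.3

181 lbmol/h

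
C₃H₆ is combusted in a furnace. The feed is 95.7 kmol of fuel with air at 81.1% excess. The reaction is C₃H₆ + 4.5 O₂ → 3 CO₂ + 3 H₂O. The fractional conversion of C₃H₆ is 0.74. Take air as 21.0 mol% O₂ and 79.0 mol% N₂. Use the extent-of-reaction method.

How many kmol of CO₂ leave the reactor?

212 kmol

Stoichiometric O₂ = 4.5 × 95.7 = 430.7 kmol; O₂ fed = 430.7 × 1.811 = 779.9 kmol.
N₂ fed = 779.9 × 79/21 = 2934 kmol.
Fuel reacted = 0.74 × 95.7 → ξ = 70.82 kmol.
Outlet (n = n₀ + ν ξ):
  C₃H₆: 95.7 − 1(70.82) = 24.88
  O₂: 779.9 − 4.5(70.82) = 461.2
  N₂: 2934 (inert)
  CO₂: 0 + 3(70.82) = 212.5
  H₂O: 0 + 3(70.82) = 212.5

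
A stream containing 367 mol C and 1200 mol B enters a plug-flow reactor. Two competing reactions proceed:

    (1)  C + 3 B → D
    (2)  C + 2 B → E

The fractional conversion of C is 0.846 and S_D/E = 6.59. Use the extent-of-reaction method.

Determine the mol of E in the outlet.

40.9 mol

Conversion of C: C consumed = 0.846 × 367 = 310.5 mol = 1ξ₁ + 1ξ₂.
Selectivity: 1ξ₁ / (1ξ₂) = 6.59 → ξ₁ = 6.59 ξ₂.
Substitute: (1·6.59 + 1) ξ₂ = 310.5 → ξ₂ = 40.91 mol, ξ₁ = 269.6 mol.
Outlet amounts (n = n₀ + Σ ν·ξ):
  C: 367 − 1(269.6) − 1(40.91) = 56.52
  B: 1200 − 3(269.6) − 2(40.91) = 309.5
  D: 0 + 1(269.6) = 269.6
  E: 0 + 1(40.91) = 40.91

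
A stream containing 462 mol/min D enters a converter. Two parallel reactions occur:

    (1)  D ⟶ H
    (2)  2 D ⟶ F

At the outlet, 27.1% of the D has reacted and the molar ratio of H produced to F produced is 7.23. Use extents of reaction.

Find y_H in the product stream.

0.219

Conversion of D: D consumed = 0.271 × 462 = 125.2 mol/min = 1ξ₁ + 2ξ₂.
Selectivity: 1ξ₁ / (1ξ₂) = 7.23 → ξ₁ = 7.23 ξ₂.
Substitute: (1·7.23 + 2) ξ₂ = 125.2 → ξ₂ = 13.56 mol/min, ξ₁ = 98.07 mol/min.
Outlet amounts (n = n₀ + Σ ν·ξ):
  D: 462 − 1(98.07) − 2(13.56) = 336.8
  H: 0 + 1(98.07) = 98.07
  F: 0 + 1(13.56) = 13.56
Total out = 448.4 mol/min; y_H = 98.07 / 448.4 = 0.2187.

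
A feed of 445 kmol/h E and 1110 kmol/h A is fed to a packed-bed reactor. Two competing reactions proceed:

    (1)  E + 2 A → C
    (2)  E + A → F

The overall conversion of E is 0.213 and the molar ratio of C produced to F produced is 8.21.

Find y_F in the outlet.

Conversion of E: E consumed = 0.213 × 445 = 94.78 kmol/h = 1ξ₁ + 1ξ₂.
Selectivity: 1ξ₁ / (1ξ₂) = 8.21 → ξ₁ = 8.21 ξ₂.
Substitute: (1·8.21 + 1) ξ₂ = 94.78 → ξ₂ = 10.29 kmol/h, ξ₁ = 84.49 kmol/h.
Outlet amounts (n = n₀ + Σ ν·ξ):
  E: 445 − 1(84.49) − 1(10.29) = 350.2
  A: 1110 − 2(84.49) − 1(10.29) = 930.7
  C: 0 + 1(84.49) = 84.49
  F: 0 + 1(10.29) = 10.29
Total out = 1376 kmol/h; y_F = 10.29 / 1376 = 0.007481.

0.00748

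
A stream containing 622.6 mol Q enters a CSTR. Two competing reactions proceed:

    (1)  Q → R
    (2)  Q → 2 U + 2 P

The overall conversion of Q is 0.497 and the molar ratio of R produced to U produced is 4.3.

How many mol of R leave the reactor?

Conversion of Q: Q consumed = 0.497 × 622.6 = 309.4 mol = 1ξ₁ + 1ξ₂.
Selectivity: 1ξ₁ / (2ξ₂) = 4.3 → ξ₁ = 8.6 ξ₂.
Substitute: (1·8.6 + 1) ξ₂ = 309.4 → ξ₂ = 32.23 mol, ξ₁ = 277.2 mol.
Outlet amounts (n = n₀ + Σ ν·ξ):
  Q: 622.6 − 1(277.2) − 1(32.23) = 313.2
  R: 0 + 1(277.2) = 277.2
  U: 0 + 2(32.23) = 64.47
  P: 0 + 2(32.23) = 64.47

277 mol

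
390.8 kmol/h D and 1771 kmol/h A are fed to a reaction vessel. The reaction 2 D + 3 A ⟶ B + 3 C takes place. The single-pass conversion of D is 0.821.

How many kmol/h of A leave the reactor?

D reacted = 0.821 × 390.8 = 320.8 kmol/h; ν_D = −2, so ξ = 320.8/2 = 160.4 kmol/h.
Outlet amounts (n = n₀ + ν ξ):
  D: 390.8 − 2(160.4) = 69.95
  A: 1771 − 3(160.4) = 1290
  B: 0 + 1(160.4) = 160.4
  C: 0 + 3(160.4) = 481.3

1290 kmol/h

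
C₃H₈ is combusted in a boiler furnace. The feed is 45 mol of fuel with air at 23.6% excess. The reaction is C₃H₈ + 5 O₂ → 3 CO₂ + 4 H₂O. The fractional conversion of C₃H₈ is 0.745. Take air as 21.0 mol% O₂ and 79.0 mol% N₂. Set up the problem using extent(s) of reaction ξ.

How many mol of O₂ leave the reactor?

110 mol

Stoichiometric O₂ = 5 × 45 = 225 mol; O₂ fed = 225 × 1.236 = 278.1 mol.
N₂ fed = 278.1 × 79/21 = 1046 mol.
Fuel reacted = 0.745 × 45 → ξ = 33.52 mol.
Outlet (n = n₀ + ν ξ):
  C₃H₈: 45 − 1(33.52) = 11.48
  O₂: 278.1 − 5(33.52) = 110.5
  N₂: 1046 (inert)
  CO₂: 0 + 3(33.52) = 100.6
  H₂O: 0 + 4(33.52) = 134.1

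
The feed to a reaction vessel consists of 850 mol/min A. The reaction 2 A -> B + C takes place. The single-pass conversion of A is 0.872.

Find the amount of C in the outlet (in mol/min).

A reacted = 0.872 × 850 = 741.2 mol/min; ν_A = −2, so ξ = 741.2/2 = 370.6 mol/min.
Outlet amounts (n = n₀ + ν ξ):
  A: 850 − 2(370.6) = 108.8
  B: 0 + 1(370.6) = 370.6
  C: 0 + 1(370.6) = 370.6

371 mol/min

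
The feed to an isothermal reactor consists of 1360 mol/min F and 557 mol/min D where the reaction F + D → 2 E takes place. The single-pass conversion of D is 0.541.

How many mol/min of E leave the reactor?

603 mol/min

D reacted = 0.541 × 557 = 301.3 mol/min; ν_D = −1, so ξ = 301.3/1 = 301.3 mol/min.
Outlet amounts (n = n₀ + ν ξ):
  F: 1360 − 1(301.3) = 1059
  D: 557 − 1(301.3) = 255.7
  E: 0 + 2(301.3) = 602.7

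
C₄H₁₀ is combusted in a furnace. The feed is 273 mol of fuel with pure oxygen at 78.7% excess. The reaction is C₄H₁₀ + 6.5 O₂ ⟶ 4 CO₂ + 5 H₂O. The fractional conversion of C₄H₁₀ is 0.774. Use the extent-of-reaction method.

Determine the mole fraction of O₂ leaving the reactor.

Stoichiometric O₂ = 6.5 × 273 = 1774 mol; O₂ fed = 1774 × 1.787 = 3171 mol.
Fuel reacted = 0.774 × 273 → ξ = 211.3 mol.
Outlet (n = n₀ + ν ξ):
  C₄H₁₀: 273 − 1(211.3) = 61.7
  O₂: 3171 − 6.5(211.3) = 1798
  CO₂: 0 + 4(211.3) = 845.2
  H₂O: 0 + 5(211.3) = 1057
Total out = 3761 mol; y_O₂ = 1798 / 3761 = 0.478.

0.478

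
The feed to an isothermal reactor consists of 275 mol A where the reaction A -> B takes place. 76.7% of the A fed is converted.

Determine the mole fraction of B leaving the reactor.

0.767

A reacted = 0.767 × 275 = 210.9 mol; ν_A = −1, so ξ = 210.9/1 = 210.9 mol.
Outlet amounts (n = n₀ + ν ξ):
  A: 275 − 1(210.9) = 64.07
  B: 0 + 1(210.9) = 210.9
Total out = 275 mol; y_B = 210.9 / 275 = 0.767.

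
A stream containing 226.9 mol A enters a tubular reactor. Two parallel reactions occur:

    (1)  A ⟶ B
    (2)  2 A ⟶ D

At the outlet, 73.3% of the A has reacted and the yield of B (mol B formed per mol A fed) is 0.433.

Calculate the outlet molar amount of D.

Yield of B: 1ξ₁ / 226.9 = 0.433 → ξ₁ = 98.25 mol.
Conversion of A: 1ξ₁ + 2ξ₂ = 0.733 × 226.9 = 166.3 → ξ₂ = 34.04 mol.
Outlet amounts (n = n₀ + Σ ν·ξ):
  A: 226.9 − 1(98.25) − 2(34.04) = 60.58
  B: 0 + 1(98.25) = 98.25
  D: 0 + 1(34.04) = 34.04

34 mol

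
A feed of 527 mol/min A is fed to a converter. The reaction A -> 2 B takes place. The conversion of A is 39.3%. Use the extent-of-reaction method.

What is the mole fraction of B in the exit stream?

A reacted = 0.393 × 527 = 207.1 mol/min; ν_A = −1, so ξ = 207.1/1 = 207.1 mol/min.
Outlet amounts (n = n₀ + ν ξ):
  A: 527 − 1(207.1) = 319.9
  B: 0 + 2(207.1) = 414.2
Total out = 734.1 mol/min; y_B = 414.2 / 734.1 = 0.5642.

0.564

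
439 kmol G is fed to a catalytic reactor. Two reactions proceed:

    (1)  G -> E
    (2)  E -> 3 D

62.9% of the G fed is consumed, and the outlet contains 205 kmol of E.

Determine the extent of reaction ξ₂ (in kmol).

Conversion of G: G consumed = 1ξ₁ = 0.629 × 439 → ξ₁ = 276.1 kmol.
E balance: n_E = 0 + 1ξ₁ − 1ξ₂ = 205 → ξ₂ = (1·276.1 − 205)/1 = 71.13 kmol.
Outlet amounts (n = n₀ + Σ ν·ξ):
  G: 439 − 1(276.1) = 162.9
  E: 0 + 1(276.1) − 1(71.13) = 205
  D: 0 + 3(71.13) = 213.4

ξ₂ = 71.1 kmol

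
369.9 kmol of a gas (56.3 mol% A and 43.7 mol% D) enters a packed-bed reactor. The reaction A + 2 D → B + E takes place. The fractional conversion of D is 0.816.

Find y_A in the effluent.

D reacted = 0.816 × 161.6 = 131.9 kmol; ν_D = −2, so ξ = 131.9/2 = 65.95 kmol.
Outlet amounts (n = n₀ + ν ξ):
  A: 208.3 − 1(65.95) = 142.3
  D: 161.6 − 2(65.95) = 29.74
  B: 0 + 1(65.95) = 65.95
  E: 0 + 1(65.95) = 65.95
Total out = 303.9 kmol; y_A = 142.3 / 303.9 = 0.4682.

0.468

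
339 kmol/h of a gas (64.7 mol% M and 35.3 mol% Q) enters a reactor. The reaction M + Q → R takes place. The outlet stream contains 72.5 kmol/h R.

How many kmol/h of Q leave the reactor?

For R: n = n₀ + 1ξ → 72.5 = 0 + 1ξ, giving ξ = 72.5 kmol/h.
Outlet amounts (n = n₀ + ν ξ):
  M: 219.3 − 1(72.5) = 146.8
  Q: 119.7 − 1(72.5) = 47.17
  R: 0 + 1(72.5) = 72.5

47.2 kmol/h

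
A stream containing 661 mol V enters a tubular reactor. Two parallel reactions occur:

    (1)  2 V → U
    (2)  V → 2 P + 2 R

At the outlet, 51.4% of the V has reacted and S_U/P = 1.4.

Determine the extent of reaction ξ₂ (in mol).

Conversion of V: V consumed = 0.514 × 661 = 339.8 mol = 2ξ₁ + 1ξ₂.
Selectivity: 1ξ₁ / (2ξ₂) = 1.4 → ξ₁ = 2.8 ξ₂.
Substitute: (2·2.8 + 1) ξ₂ = 339.8 → ξ₂ = 51.48 mol, ξ₁ = 144.1 mol.
Outlet amounts (n = n₀ + Σ ν·ξ):
  V: 661 − 2(144.1) − 1(51.48) = 321.2
  U: 0 + 1(144.1) = 144.1
  P: 0 + 2(51.48) = 103
  R: 0 + 2(51.48) = 103

ξ₂ = 51.5 mol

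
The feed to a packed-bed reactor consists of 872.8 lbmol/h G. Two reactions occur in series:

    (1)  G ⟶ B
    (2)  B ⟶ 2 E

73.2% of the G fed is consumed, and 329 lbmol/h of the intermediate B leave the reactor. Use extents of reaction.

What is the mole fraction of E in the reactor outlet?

0.524

Conversion of G: G consumed = 1ξ₁ = 0.732 × 872.8 → ξ₁ = 638.9 lbmol/h.
B balance: n_B = 0 + 1ξ₁ − 1ξ₂ = 329 → ξ₂ = (1·638.9 − 329)/1 = 309.9 lbmol/h.
Outlet amounts (n = n₀ + Σ ν·ξ):
  G: 872.8 − 1(638.9) = 233.9
  B: 0 + 1(638.9) − 1(309.9) = 329
  E: 0 + 2(309.9) = 619.8
Total out = 1183 lbmol/h; y_E = 619.8 / 1183 = 0.524.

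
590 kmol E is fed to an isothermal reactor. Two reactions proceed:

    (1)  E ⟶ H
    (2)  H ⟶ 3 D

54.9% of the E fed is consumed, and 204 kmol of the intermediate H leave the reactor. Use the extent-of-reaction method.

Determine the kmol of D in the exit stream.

Conversion of E: E consumed = 1ξ₁ = 0.549 × 590 → ξ₁ = 323.9 kmol.
H balance: n_H = 0 + 1ξ₁ − 1ξ₂ = 204 → ξ₂ = (1·323.9 − 204)/1 = 119.9 kmol.
Outlet amounts (n = n₀ + Σ ν·ξ):
  E: 590 − 1(323.9) = 266.1
  H: 0 + 1(323.9) − 1(119.9) = 204
  D: 0 + 3(119.9) = 359.7

360 kmol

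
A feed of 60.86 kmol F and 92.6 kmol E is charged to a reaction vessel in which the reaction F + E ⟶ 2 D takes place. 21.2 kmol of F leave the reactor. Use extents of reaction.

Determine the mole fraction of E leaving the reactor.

For F: n = n₀ − 1ξ → 21.2 = 60.86 − 1ξ, giving ξ = 39.66 kmol.
Outlet amounts (n = n₀ + ν ξ):
  F: 60.86 − 1(39.66) = 21.2
  E: 92.6 − 1(39.66) = 52.94
  D: 0 + 2(39.66) = 79.32
Total out = 153.5 kmol; y_E = 52.94 / 153.5 = 0.345.

0.345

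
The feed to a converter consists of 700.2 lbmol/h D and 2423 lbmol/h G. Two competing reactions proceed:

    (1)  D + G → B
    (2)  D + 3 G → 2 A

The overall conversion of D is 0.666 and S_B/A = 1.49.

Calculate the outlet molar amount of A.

Conversion of D: D consumed = 0.666 × 700.2 = 466.3 lbmol/h = 1ξ₁ + 1ξ₂.
Selectivity: 1ξ₁ / (2ξ₂) = 1.49 → ξ₁ = 2.98 ξ₂.
Substitute: (1·2.98 + 1) ξ₂ = 466.3 → ξ₂ = 117.2 lbmol/h, ξ₁ = 349.2 lbmol/h.
Outlet amounts (n = n₀ + Σ ν·ξ):
  D: 700.2 − 1(349.2) − 1(117.2) = 233.9
  G: 2423 − 1(349.2) − 3(117.2) = 1722
  B: 0 + 1(349.2) = 349.2
  A: 0 + 2(117.2) = 234.3

234 lbmol/h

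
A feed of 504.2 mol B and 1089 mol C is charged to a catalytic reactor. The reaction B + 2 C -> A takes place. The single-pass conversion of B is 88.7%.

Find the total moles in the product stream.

B reacted = 0.887 × 504.2 = 447.2 mol; ν_B = −1, so ξ = 447.2/1 = 447.2 mol.
Outlet amounts (n = n₀ + ν ξ):
  B: 504.2 − 1(447.2) = 56.97
  C: 1089 − 2(447.2) = 194.5
  A: 0 + 1(447.2) = 447.2
Total out = 56.97 + 194.5 + 447.2 = 698.7 mol.

699 mol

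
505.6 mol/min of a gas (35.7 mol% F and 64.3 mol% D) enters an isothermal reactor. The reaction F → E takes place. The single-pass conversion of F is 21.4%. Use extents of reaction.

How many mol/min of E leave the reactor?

38.6 mol/min

F reacted = 0.214 × 180.5 = 38.63 mol/min; ν_F = −1, so ξ = 38.63/1 = 38.63 mol/min.
Outlet amounts (n = n₀ + ν ξ):
  F: 180.5 − 1(38.63) = 141.9
  E: 0 + 1(38.63) = 38.63
  D: 325.1 (inert)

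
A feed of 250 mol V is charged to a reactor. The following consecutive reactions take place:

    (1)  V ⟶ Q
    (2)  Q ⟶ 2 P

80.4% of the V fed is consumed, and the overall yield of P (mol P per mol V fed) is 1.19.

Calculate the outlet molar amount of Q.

Conversion of V: V consumed = 1ξ₁ = 0.804 × 250 → ξ₁ = 201 mol.
Yield of P: 2ξ₂ / 250 = 1.19 → ξ₂ = 148.8 mol.
Outlet amounts (n = n₀ + Σ ν·ξ):
  V: 250 − 1(201) = 49
  Q: 0 + 1(201) − 1(148.8) = 52.25
  P: 0 + 2(148.8) = 297.5

52.2 mol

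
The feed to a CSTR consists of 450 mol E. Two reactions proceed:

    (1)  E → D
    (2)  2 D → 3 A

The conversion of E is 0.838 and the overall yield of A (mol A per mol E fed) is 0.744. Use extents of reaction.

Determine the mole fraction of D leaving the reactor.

0.274

Conversion of E: E consumed = 1ξ₁ = 0.838 × 450 → ξ₁ = 377.1 mol.
Yield of A: 3ξ₂ / 450 = 0.744 → ξ₂ = 111.6 mol.
Outlet amounts (n = n₀ + Σ ν·ξ):
  E: 450 − 1(377.1) = 72.9
  D: 0 + 1(377.1) − 2(111.6) = 153.9
  A: 0 + 3(111.6) = 334.8
Total out = 561.6 mol; y_D = 153.9 / 561.6 = 0.274.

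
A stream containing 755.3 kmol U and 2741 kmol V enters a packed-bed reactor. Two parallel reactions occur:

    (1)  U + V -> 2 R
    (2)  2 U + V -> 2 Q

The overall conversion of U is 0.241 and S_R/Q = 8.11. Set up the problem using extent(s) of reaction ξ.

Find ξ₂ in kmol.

ξ₂ = 18 kmol

Conversion of U: U consumed = 0.241 × 755.3 = 182 kmol = 1ξ₁ + 2ξ₂.
Selectivity: 2ξ₁ / (2ξ₂) = 8.11 → ξ₁ = 8.11 ξ₂.
Substitute: (1·8.11 + 2) ξ₂ = 182 → ξ₂ = 18 kmol, ξ₁ = 146 kmol.
Outlet amounts (n = n₀ + Σ ν·ξ):
  U: 755.3 − 1(146) − 2(18) = 573.3
  V: 2741 − 1(146) − 1(18) = 2577
  R: 0 + 2(146) = 292
  Q: 0 + 2(18) = 36.01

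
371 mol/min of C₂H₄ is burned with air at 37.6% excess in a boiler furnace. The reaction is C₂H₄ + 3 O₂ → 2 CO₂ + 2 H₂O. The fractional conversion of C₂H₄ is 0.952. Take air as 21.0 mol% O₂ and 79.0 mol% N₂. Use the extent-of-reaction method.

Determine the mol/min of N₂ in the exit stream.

Stoichiometric O₂ = 3 × 371 = 1113 mol/min; O₂ fed = 1113 × 1.376 = 1531 mol/min.
N₂ fed = 1531 × 79/21 = 5761 mol/min.
Fuel reacted = 0.952 × 371 → ξ = 353.2 mol/min.
Outlet (n = n₀ + ν ξ):
  C₂H₄: 371 − 1(353.2) = 17.81
  O₂: 1531 − 3(353.2) = 471.9
  N₂: 5761 (inert)
  CO₂: 0 + 2(353.2) = 706.4
  H₂O: 0 + 2(353.2) = 706.4

5760 mol/min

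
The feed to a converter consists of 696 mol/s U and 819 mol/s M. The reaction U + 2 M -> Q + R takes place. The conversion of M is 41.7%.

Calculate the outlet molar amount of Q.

M reacted = 0.417 × 819 = 341.5 mol/s; ν_M = −2, so ξ = 341.5/2 = 170.8 mol/s.
Outlet amounts (n = n₀ + ν ξ):
  U: 696 − 1(170.8) = 525.2
  M: 819 − 2(170.8) = 477.5
  Q: 0 + 1(170.8) = 170.8
  R: 0 + 1(170.8) = 170.8

171 mol/s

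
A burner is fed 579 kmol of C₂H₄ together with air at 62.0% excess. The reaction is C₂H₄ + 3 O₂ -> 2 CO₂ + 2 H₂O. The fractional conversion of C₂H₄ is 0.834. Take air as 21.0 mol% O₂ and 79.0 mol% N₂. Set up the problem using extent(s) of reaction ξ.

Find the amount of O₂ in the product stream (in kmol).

Stoichiometric O₂ = 3 × 579 = 1737 kmol; O₂ fed = 1737 × 1.620 = 2814 kmol.
N₂ fed = 2814 × 79/21 = 10590 kmol.
Fuel reacted = 0.834 × 579 → ξ = 482.9 kmol.
Outlet (n = n₀ + ν ξ):
  C₂H₄: 579 − 1(482.9) = 96.11
  O₂: 2814 − 3(482.9) = 1365
  N₂: 10590 (inert)
  CO₂: 0 + 2(482.9) = 965.8
  H₂O: 0 + 2(482.9) = 965.8

1370 kmol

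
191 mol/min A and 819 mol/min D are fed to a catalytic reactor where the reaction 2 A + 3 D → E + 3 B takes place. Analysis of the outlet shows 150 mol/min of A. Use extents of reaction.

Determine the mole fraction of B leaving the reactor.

For A: n = n₀ − 2ξ → 150 = 191 − 2ξ, giving ξ = 20.5 mol/min.
Outlet amounts (n = n₀ + ν ξ):
  A: 191 − 2(20.5) = 150
  D: 819 − 3(20.5) = 757.5
  E: 0 + 1(20.5) = 20.5
  B: 0 + 3(20.5) = 61.5
Total out = 989.5 mol/min; y_B = 61.5 / 989.5 = 0.06215.

0.0622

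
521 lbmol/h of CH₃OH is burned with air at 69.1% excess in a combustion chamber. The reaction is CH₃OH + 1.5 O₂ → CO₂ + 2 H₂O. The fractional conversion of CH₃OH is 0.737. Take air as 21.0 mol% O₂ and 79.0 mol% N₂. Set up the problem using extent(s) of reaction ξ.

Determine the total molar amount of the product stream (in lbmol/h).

Stoichiometric O₂ = 1.5 × 521 = 781.5 lbmol/h; O₂ fed = 781.5 × 1.691 = 1322 lbmol/h.
N₂ fed = 1322 × 79/21 = 4971 lbmol/h.
Fuel reacted = 0.737 × 521 → ξ = 384 lbmol/h.
Outlet (n = n₀ + ν ξ):
  CH₃OH: 521 − 1(384) = 137
  O₂: 1322 − 1.5(384) = 745.6
  N₂: 4971 (inert)
  CO₂: 0 + 1(384) = 384
  H₂O: 0 + 2(384) = 768
Total out = 137 + 745.6 + 4971 + 384 + 768 = 7006 lbmol/h.

7010 lbmol/h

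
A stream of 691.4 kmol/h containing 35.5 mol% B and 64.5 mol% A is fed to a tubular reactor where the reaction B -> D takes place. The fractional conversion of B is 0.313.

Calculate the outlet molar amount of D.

B reacted = 0.313 × 245.4 = 76.82 kmol/h; ν_B = −1, so ξ = 76.82/1 = 76.82 kmol/h.
Outlet amounts (n = n₀ + ν ξ):
  B: 245.4 − 1(76.82) = 168.6
  D: 0 + 1(76.82) = 76.82
  A: 446 (inert)

76.8 kmol/h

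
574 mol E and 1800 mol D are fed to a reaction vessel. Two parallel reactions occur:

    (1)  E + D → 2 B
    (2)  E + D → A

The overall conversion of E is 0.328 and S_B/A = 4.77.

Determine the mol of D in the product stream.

1610 mol

Conversion of E: E consumed = 0.328 × 574 = 188.3 mol = 1ξ₁ + 1ξ₂.
Selectivity: 2ξ₁ / (1ξ₂) = 4.77 → ξ₁ = 2.385 ξ₂.
Substitute: (1·2.385 + 1) ξ₂ = 188.3 → ξ₂ = 55.62 mol, ξ₁ = 132.7 mol.
Outlet amounts (n = n₀ + Σ ν·ξ):
  E: 574 − 1(132.7) − 1(55.62) = 385.7
  D: 1800 − 1(132.7) − 1(55.62) = 1612
  B: 0 + 2(132.7) = 265.3
  A: 0 + 1(55.62) = 55.62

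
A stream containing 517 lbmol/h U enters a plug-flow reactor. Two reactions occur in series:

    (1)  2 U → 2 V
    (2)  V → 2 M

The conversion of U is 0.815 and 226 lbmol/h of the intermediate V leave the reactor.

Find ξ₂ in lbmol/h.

ξ₂ = 195 lbmol/h

Conversion of U: U consumed = 2ξ₁ = 0.815 × 517 → ξ₁ = 210.7 lbmol/h.
V balance: n_V = 0 + 2ξ₁ − 1ξ₂ = 226 → ξ₂ = (2·210.7 − 226)/1 = 195.4 lbmol/h.
Outlet amounts (n = n₀ + Σ ν·ξ):
  U: 517 − 2(210.7) = 95.65
  V: 0 + 2(210.7) − 1(195.4) = 226
  M: 0 + 2(195.4) = 390.7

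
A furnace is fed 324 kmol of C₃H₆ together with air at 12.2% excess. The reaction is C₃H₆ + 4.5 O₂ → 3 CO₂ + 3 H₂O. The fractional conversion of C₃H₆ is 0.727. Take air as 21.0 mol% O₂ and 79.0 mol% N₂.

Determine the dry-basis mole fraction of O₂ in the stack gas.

Stoichiometric O₂ = 4.5 × 324 = 1458 kmol; O₂ fed = 1458 × 1.122 = 1636 kmol.
N₂ fed = 1636 × 79/21 = 6154 kmol.
Fuel reacted = 0.727 × 324 → ξ = 235.5 kmol.
Outlet (n = n₀ + ν ξ):
  C₃H₆: 324 − 1(235.5) = 88.45
  O₂: 1636 − 4.5(235.5) = 575.9
  N₂: 6154 (inert)
  CO₂: 0 + 3(235.5) = 706.6
  H₂O: 0 + 3(235.5) = 706.6
Dry total = 7525 kmol; y_O₂ (dry) = 575.9 / 7525 = 0.07653.

0.0765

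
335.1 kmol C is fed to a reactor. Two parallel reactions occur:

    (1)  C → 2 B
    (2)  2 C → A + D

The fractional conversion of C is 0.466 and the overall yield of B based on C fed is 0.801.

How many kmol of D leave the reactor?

Yield of B: 2ξ₁ / 335.1 = 0.801 → ξ₁ = 134.2 kmol.
Conversion of C: 1ξ₁ + 2ξ₂ = 0.466 × 335.1 = 156.2 → ξ₂ = 10.97 kmol.
Outlet amounts (n = n₀ + Σ ν·ξ):
  C: 335.1 − 1(134.2) − 2(10.97) = 178.9
  B: 0 + 2(134.2) = 268.4
  A: 0 + 1(10.97) = 10.97
  D: 0 + 1(10.97) = 10.97

11 kmol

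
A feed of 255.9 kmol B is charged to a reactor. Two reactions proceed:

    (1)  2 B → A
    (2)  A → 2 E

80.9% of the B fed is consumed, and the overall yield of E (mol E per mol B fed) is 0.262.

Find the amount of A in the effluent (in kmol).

70 kmol

Conversion of B: B consumed = 2ξ₁ = 0.809 × 255.9 → ξ₁ = 103.5 kmol.
Yield of E: 2ξ₂ / 255.9 = 0.262 → ξ₂ = 33.52 kmol.
Outlet amounts (n = n₀ + Σ ν·ξ):
  B: 255.9 − 2(103.5) = 48.88
  A: 0 + 1(103.5) − 1(33.52) = 69.99
  E: 0 + 2(33.52) = 67.05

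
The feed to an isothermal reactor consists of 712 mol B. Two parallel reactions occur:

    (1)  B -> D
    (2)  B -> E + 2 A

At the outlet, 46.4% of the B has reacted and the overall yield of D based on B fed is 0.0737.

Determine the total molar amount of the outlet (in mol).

Yield of D: 1ξ₁ / 712 = 0.0737 → ξ₁ = 52.47 mol.
Conversion of B: 1ξ₁ + 1ξ₂ = 0.464 × 712 = 330.4 → ξ₂ = 277.9 mol.
Outlet amounts (n = n₀ + Σ ν·ξ):
  B: 712 − 1(52.47) − 1(277.9) = 381.6
  D: 0 + 1(52.47) = 52.47
  E: 0 + 1(277.9) = 277.9
  A: 0 + 2(277.9) = 555.8
Total out = 381.6 + 52.47 + 277.9 + 555.8 = 1268 mol.

1270 mol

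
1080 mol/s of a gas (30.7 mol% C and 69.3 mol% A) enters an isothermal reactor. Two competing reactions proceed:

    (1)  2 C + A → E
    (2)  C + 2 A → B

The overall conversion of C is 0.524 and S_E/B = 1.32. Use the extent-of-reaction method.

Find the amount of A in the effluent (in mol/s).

Conversion of C: C consumed = 0.524 × 331.6 = 173.7 mol/s = 2ξ₁ + 1ξ₂.
Selectivity: 1ξ₁ / (1ξ₂) = 1.32 → ξ₁ = 1.32 ξ₂.
Substitute: (2·1.32 + 1) ξ₂ = 173.7 → ξ₂ = 47.73 mol/s, ξ₁ = 63 mol/s.
Outlet amounts (n = n₀ + Σ ν·ξ):
  C: 331.6 − 2(63) − 1(47.73) = 157.8
  A: 748.4 − 1(63) − 2(47.73) = 590
  E: 0 + 1(63) = 63
  B: 0 + 1(47.73) = 47.73

590 mol/s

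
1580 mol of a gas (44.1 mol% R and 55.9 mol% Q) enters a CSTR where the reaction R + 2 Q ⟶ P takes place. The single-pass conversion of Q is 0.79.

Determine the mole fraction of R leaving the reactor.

0.394

Q reacted = 0.79 × 883.2 = 697.7 mol; ν_Q = −2, so ξ = 697.7/2 = 348.9 mol.
Outlet amounts (n = n₀ + ν ξ):
  R: 696.8 − 1(348.9) = 347.9
  Q: 883.2 − 2(348.9) = 185.5
  P: 0 + 1(348.9) = 348.9
Total out = 882.3 mol; y_R = 347.9 / 882.3 = 0.3943.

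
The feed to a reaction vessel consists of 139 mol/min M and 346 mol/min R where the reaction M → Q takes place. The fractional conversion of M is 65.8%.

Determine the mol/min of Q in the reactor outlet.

91.5 mol/min

M reacted = 0.658 × 139 = 91.46 mol/min; ν_M = −1, so ξ = 91.46/1 = 91.46 mol/min.
Outlet amounts (n = n₀ + ν ξ):
  M: 139 − 1(91.46) = 47.54
  Q: 0 + 1(91.46) = 91.46
  R: 346 (inert)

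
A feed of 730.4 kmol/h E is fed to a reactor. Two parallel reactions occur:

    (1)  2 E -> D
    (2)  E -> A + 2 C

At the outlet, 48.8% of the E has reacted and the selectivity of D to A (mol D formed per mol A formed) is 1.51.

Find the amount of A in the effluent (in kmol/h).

Conversion of E: E consumed = 0.488 × 730.4 = 356.4 kmol/h = 2ξ₁ + 1ξ₂.
Selectivity: 1ξ₁ / (1ξ₂) = 1.51 → ξ₁ = 1.51 ξ₂.
Substitute: (2·1.51 + 1) ξ₂ = 356.4 → ξ₂ = 88.67 kmol/h, ξ₁ = 133.9 kmol/h.
Outlet amounts (n = n₀ + Σ ν·ξ):
  E: 730.4 − 2(133.9) − 1(88.67) = 374
  D: 0 + 1(133.9) = 133.9
  A: 0 + 1(88.67) = 88.67
  C: 0 + 2(88.67) = 177.3

88.7 kmol/h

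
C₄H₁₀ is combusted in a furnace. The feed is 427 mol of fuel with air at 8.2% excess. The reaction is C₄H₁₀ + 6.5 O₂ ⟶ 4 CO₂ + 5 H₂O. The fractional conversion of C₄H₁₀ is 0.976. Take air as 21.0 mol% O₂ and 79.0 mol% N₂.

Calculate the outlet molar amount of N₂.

Stoichiometric O₂ = 6.5 × 427 = 2776 mol; O₂ fed = 2776 × 1.082 = 3003 mol.
N₂ fed = 3003 × 79/21 = 11300 mol.
Fuel reacted = 0.976 × 427 → ξ = 416.8 mol.
Outlet (n = n₀ + ν ξ):
  C₄H₁₀: 427 − 1(416.8) = 10.25
  O₂: 3003 − 6.5(416.8) = 294.2
  N₂: 11300 (inert)
  CO₂: 0 + 4(416.8) = 1667
  H₂O: 0 + 5(416.8) = 2084

11300 mol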